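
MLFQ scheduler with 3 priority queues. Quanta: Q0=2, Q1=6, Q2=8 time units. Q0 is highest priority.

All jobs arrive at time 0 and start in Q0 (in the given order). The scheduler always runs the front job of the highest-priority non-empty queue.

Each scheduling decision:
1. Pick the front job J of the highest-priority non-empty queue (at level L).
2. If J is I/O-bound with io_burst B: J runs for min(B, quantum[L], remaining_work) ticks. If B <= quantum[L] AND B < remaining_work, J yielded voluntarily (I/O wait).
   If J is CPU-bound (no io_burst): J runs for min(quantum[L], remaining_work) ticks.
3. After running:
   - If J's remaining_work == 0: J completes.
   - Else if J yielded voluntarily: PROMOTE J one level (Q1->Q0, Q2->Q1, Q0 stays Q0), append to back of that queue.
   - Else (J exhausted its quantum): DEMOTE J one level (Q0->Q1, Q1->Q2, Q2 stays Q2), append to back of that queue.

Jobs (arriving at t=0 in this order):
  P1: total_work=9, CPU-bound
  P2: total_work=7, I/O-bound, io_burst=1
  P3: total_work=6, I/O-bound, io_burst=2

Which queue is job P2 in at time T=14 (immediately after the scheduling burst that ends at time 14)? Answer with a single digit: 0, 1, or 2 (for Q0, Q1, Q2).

t=0-2: P1@Q0 runs 2, rem=7, quantum used, demote→Q1. Q0=[P2,P3] Q1=[P1] Q2=[]
t=2-3: P2@Q0 runs 1, rem=6, I/O yield, promote→Q0. Q0=[P3,P2] Q1=[P1] Q2=[]
t=3-5: P3@Q0 runs 2, rem=4, I/O yield, promote→Q0. Q0=[P2,P3] Q1=[P1] Q2=[]
t=5-6: P2@Q0 runs 1, rem=5, I/O yield, promote→Q0. Q0=[P3,P2] Q1=[P1] Q2=[]
t=6-8: P3@Q0 runs 2, rem=2, I/O yield, promote→Q0. Q0=[P2,P3] Q1=[P1] Q2=[]
t=8-9: P2@Q0 runs 1, rem=4, I/O yield, promote→Q0. Q0=[P3,P2] Q1=[P1] Q2=[]
t=9-11: P3@Q0 runs 2, rem=0, completes. Q0=[P2] Q1=[P1] Q2=[]
t=11-12: P2@Q0 runs 1, rem=3, I/O yield, promote→Q0. Q0=[P2] Q1=[P1] Q2=[]
t=12-13: P2@Q0 runs 1, rem=2, I/O yield, promote→Q0. Q0=[P2] Q1=[P1] Q2=[]
t=13-14: P2@Q0 runs 1, rem=1, I/O yield, promote→Q0. Q0=[P2] Q1=[P1] Q2=[]
t=14-15: P2@Q0 runs 1, rem=0, completes. Q0=[] Q1=[P1] Q2=[]
t=15-21: P1@Q1 runs 6, rem=1, quantum used, demote→Q2. Q0=[] Q1=[] Q2=[P1]
t=21-22: P1@Q2 runs 1, rem=0, completes. Q0=[] Q1=[] Q2=[]

Answer: 0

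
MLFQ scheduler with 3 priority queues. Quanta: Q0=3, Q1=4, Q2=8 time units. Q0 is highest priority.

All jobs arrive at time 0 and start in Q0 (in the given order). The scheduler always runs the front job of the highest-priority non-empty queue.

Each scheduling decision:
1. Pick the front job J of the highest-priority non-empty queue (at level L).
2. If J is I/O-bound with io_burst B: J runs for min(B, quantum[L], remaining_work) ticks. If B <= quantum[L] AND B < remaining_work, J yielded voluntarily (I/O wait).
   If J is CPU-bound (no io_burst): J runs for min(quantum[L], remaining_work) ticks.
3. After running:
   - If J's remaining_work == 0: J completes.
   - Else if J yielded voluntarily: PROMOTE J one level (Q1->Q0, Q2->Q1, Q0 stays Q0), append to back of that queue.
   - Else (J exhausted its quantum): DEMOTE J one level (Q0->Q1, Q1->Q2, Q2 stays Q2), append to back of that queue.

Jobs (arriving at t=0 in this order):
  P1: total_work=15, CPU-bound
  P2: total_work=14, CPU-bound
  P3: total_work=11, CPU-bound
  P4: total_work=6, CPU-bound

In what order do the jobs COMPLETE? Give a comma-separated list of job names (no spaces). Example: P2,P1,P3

t=0-3: P1@Q0 runs 3, rem=12, quantum used, demote→Q1. Q0=[P2,P3,P4] Q1=[P1] Q2=[]
t=3-6: P2@Q0 runs 3, rem=11, quantum used, demote→Q1. Q0=[P3,P4] Q1=[P1,P2] Q2=[]
t=6-9: P3@Q0 runs 3, rem=8, quantum used, demote→Q1. Q0=[P4] Q1=[P1,P2,P3] Q2=[]
t=9-12: P4@Q0 runs 3, rem=3, quantum used, demote→Q1. Q0=[] Q1=[P1,P2,P3,P4] Q2=[]
t=12-16: P1@Q1 runs 4, rem=8, quantum used, demote→Q2. Q0=[] Q1=[P2,P3,P4] Q2=[P1]
t=16-20: P2@Q1 runs 4, rem=7, quantum used, demote→Q2. Q0=[] Q1=[P3,P4] Q2=[P1,P2]
t=20-24: P3@Q1 runs 4, rem=4, quantum used, demote→Q2. Q0=[] Q1=[P4] Q2=[P1,P2,P3]
t=24-27: P4@Q1 runs 3, rem=0, completes. Q0=[] Q1=[] Q2=[P1,P2,P3]
t=27-35: P1@Q2 runs 8, rem=0, completes. Q0=[] Q1=[] Q2=[P2,P3]
t=35-42: P2@Q2 runs 7, rem=0, completes. Q0=[] Q1=[] Q2=[P3]
t=42-46: P3@Q2 runs 4, rem=0, completes. Q0=[] Q1=[] Q2=[]

Answer: P4,P1,P2,P3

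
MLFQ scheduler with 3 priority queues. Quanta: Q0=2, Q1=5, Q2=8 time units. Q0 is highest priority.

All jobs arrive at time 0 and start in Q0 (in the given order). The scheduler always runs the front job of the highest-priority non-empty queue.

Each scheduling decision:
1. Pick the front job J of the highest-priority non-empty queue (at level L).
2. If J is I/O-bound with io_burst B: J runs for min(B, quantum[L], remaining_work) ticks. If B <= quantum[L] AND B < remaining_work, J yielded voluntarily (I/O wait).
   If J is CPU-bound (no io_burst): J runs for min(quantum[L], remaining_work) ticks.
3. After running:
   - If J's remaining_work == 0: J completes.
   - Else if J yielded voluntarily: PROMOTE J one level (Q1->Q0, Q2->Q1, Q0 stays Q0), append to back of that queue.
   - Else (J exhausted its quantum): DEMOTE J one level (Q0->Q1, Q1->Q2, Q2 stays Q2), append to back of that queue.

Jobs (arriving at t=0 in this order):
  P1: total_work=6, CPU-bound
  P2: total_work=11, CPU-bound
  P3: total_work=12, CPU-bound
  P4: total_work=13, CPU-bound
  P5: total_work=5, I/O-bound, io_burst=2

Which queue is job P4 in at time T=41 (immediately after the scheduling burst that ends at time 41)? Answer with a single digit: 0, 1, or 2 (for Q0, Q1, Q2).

Answer: 2

Derivation:
t=0-2: P1@Q0 runs 2, rem=4, quantum used, demote→Q1. Q0=[P2,P3,P4,P5] Q1=[P1] Q2=[]
t=2-4: P2@Q0 runs 2, rem=9, quantum used, demote→Q1. Q0=[P3,P4,P5] Q1=[P1,P2] Q2=[]
t=4-6: P3@Q0 runs 2, rem=10, quantum used, demote→Q1. Q0=[P4,P5] Q1=[P1,P2,P3] Q2=[]
t=6-8: P4@Q0 runs 2, rem=11, quantum used, demote→Q1. Q0=[P5] Q1=[P1,P2,P3,P4] Q2=[]
t=8-10: P5@Q0 runs 2, rem=3, I/O yield, promote→Q0. Q0=[P5] Q1=[P1,P2,P3,P4] Q2=[]
t=10-12: P5@Q0 runs 2, rem=1, I/O yield, promote→Q0. Q0=[P5] Q1=[P1,P2,P3,P4] Q2=[]
t=12-13: P5@Q0 runs 1, rem=0, completes. Q0=[] Q1=[P1,P2,P3,P4] Q2=[]
t=13-17: P1@Q1 runs 4, rem=0, completes. Q0=[] Q1=[P2,P3,P4] Q2=[]
t=17-22: P2@Q1 runs 5, rem=4, quantum used, demote→Q2. Q0=[] Q1=[P3,P4] Q2=[P2]
t=22-27: P3@Q1 runs 5, rem=5, quantum used, demote→Q2. Q0=[] Q1=[P4] Q2=[P2,P3]
t=27-32: P4@Q1 runs 5, rem=6, quantum used, demote→Q2. Q0=[] Q1=[] Q2=[P2,P3,P4]
t=32-36: P2@Q2 runs 4, rem=0, completes. Q0=[] Q1=[] Q2=[P3,P4]
t=36-41: P3@Q2 runs 5, rem=0, completes. Q0=[] Q1=[] Q2=[P4]
t=41-47: P4@Q2 runs 6, rem=0, completes. Q0=[] Q1=[] Q2=[]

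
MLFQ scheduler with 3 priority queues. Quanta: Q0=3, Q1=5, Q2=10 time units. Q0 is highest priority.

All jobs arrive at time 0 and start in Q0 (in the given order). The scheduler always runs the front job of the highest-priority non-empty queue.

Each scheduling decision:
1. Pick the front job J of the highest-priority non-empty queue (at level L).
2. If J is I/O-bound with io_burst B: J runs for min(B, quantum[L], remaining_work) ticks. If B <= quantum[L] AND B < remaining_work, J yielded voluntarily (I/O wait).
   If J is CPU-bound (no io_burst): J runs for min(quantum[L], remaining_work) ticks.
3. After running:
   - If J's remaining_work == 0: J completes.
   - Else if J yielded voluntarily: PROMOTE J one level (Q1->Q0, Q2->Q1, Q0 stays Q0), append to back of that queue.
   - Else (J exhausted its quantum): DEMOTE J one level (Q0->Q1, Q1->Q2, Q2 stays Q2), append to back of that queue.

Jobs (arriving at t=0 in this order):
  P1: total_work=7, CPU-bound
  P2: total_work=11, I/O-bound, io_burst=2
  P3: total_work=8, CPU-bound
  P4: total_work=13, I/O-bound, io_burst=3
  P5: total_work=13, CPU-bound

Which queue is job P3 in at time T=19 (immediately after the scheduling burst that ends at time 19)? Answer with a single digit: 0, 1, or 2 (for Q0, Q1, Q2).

t=0-3: P1@Q0 runs 3, rem=4, quantum used, demote→Q1. Q0=[P2,P3,P4,P5] Q1=[P1] Q2=[]
t=3-5: P2@Q0 runs 2, rem=9, I/O yield, promote→Q0. Q0=[P3,P4,P5,P2] Q1=[P1] Q2=[]
t=5-8: P3@Q0 runs 3, rem=5, quantum used, demote→Q1. Q0=[P4,P5,P2] Q1=[P1,P3] Q2=[]
t=8-11: P4@Q0 runs 3, rem=10, I/O yield, promote→Q0. Q0=[P5,P2,P4] Q1=[P1,P3] Q2=[]
t=11-14: P5@Q0 runs 3, rem=10, quantum used, demote→Q1. Q0=[P2,P4] Q1=[P1,P3,P5] Q2=[]
t=14-16: P2@Q0 runs 2, rem=7, I/O yield, promote→Q0. Q0=[P4,P2] Q1=[P1,P3,P5] Q2=[]
t=16-19: P4@Q0 runs 3, rem=7, I/O yield, promote→Q0. Q0=[P2,P4] Q1=[P1,P3,P5] Q2=[]
t=19-21: P2@Q0 runs 2, rem=5, I/O yield, promote→Q0. Q0=[P4,P2] Q1=[P1,P3,P5] Q2=[]
t=21-24: P4@Q0 runs 3, rem=4, I/O yield, promote→Q0. Q0=[P2,P4] Q1=[P1,P3,P5] Q2=[]
t=24-26: P2@Q0 runs 2, rem=3, I/O yield, promote→Q0. Q0=[P4,P2] Q1=[P1,P3,P5] Q2=[]
t=26-29: P4@Q0 runs 3, rem=1, I/O yield, promote→Q0. Q0=[P2,P4] Q1=[P1,P3,P5] Q2=[]
t=29-31: P2@Q0 runs 2, rem=1, I/O yield, promote→Q0. Q0=[P4,P2] Q1=[P1,P3,P5] Q2=[]
t=31-32: P4@Q0 runs 1, rem=0, completes. Q0=[P2] Q1=[P1,P3,P5] Q2=[]
t=32-33: P2@Q0 runs 1, rem=0, completes. Q0=[] Q1=[P1,P3,P5] Q2=[]
t=33-37: P1@Q1 runs 4, rem=0, completes. Q0=[] Q1=[P3,P5] Q2=[]
t=37-42: P3@Q1 runs 5, rem=0, completes. Q0=[] Q1=[P5] Q2=[]
t=42-47: P5@Q1 runs 5, rem=5, quantum used, demote→Q2. Q0=[] Q1=[] Q2=[P5]
t=47-52: P5@Q2 runs 5, rem=0, completes. Q0=[] Q1=[] Q2=[]

Answer: 1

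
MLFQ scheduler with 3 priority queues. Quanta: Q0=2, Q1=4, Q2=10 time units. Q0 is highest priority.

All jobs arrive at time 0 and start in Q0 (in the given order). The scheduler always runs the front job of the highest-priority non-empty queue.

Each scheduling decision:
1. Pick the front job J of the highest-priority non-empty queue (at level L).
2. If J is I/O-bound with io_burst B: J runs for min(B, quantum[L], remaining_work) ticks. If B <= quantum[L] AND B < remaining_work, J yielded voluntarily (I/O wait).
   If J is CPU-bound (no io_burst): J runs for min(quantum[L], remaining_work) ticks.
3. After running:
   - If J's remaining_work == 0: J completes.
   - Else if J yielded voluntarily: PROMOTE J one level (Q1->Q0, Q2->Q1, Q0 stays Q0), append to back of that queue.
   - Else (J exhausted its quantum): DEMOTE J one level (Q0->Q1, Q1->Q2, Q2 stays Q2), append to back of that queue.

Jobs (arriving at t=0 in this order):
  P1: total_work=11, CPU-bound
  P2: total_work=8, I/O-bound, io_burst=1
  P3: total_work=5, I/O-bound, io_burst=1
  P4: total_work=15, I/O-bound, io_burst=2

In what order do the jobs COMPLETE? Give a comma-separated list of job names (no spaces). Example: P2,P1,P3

Answer: P3,P2,P4,P1

Derivation:
t=0-2: P1@Q0 runs 2, rem=9, quantum used, demote→Q1. Q0=[P2,P3,P4] Q1=[P1] Q2=[]
t=2-3: P2@Q0 runs 1, rem=7, I/O yield, promote→Q0. Q0=[P3,P4,P2] Q1=[P1] Q2=[]
t=3-4: P3@Q0 runs 1, rem=4, I/O yield, promote→Q0. Q0=[P4,P2,P3] Q1=[P1] Q2=[]
t=4-6: P4@Q0 runs 2, rem=13, I/O yield, promote→Q0. Q0=[P2,P3,P4] Q1=[P1] Q2=[]
t=6-7: P2@Q0 runs 1, rem=6, I/O yield, promote→Q0. Q0=[P3,P4,P2] Q1=[P1] Q2=[]
t=7-8: P3@Q0 runs 1, rem=3, I/O yield, promote→Q0. Q0=[P4,P2,P3] Q1=[P1] Q2=[]
t=8-10: P4@Q0 runs 2, rem=11, I/O yield, promote→Q0. Q0=[P2,P3,P4] Q1=[P1] Q2=[]
t=10-11: P2@Q0 runs 1, rem=5, I/O yield, promote→Q0. Q0=[P3,P4,P2] Q1=[P1] Q2=[]
t=11-12: P3@Q0 runs 1, rem=2, I/O yield, promote→Q0. Q0=[P4,P2,P3] Q1=[P1] Q2=[]
t=12-14: P4@Q0 runs 2, rem=9, I/O yield, promote→Q0. Q0=[P2,P3,P4] Q1=[P1] Q2=[]
t=14-15: P2@Q0 runs 1, rem=4, I/O yield, promote→Q0. Q0=[P3,P4,P2] Q1=[P1] Q2=[]
t=15-16: P3@Q0 runs 1, rem=1, I/O yield, promote→Q0. Q0=[P4,P2,P3] Q1=[P1] Q2=[]
t=16-18: P4@Q0 runs 2, rem=7, I/O yield, promote→Q0. Q0=[P2,P3,P4] Q1=[P1] Q2=[]
t=18-19: P2@Q0 runs 1, rem=3, I/O yield, promote→Q0. Q0=[P3,P4,P2] Q1=[P1] Q2=[]
t=19-20: P3@Q0 runs 1, rem=0, completes. Q0=[P4,P2] Q1=[P1] Q2=[]
t=20-22: P4@Q0 runs 2, rem=5, I/O yield, promote→Q0. Q0=[P2,P4] Q1=[P1] Q2=[]
t=22-23: P2@Q0 runs 1, rem=2, I/O yield, promote→Q0. Q0=[P4,P2] Q1=[P1] Q2=[]
t=23-25: P4@Q0 runs 2, rem=3, I/O yield, promote→Q0. Q0=[P2,P4] Q1=[P1] Q2=[]
t=25-26: P2@Q0 runs 1, rem=1, I/O yield, promote→Q0. Q0=[P4,P2] Q1=[P1] Q2=[]
t=26-28: P4@Q0 runs 2, rem=1, I/O yield, promote→Q0. Q0=[P2,P4] Q1=[P1] Q2=[]
t=28-29: P2@Q0 runs 1, rem=0, completes. Q0=[P4] Q1=[P1] Q2=[]
t=29-30: P4@Q0 runs 1, rem=0, completes. Q0=[] Q1=[P1] Q2=[]
t=30-34: P1@Q1 runs 4, rem=5, quantum used, demote→Q2. Q0=[] Q1=[] Q2=[P1]
t=34-39: P1@Q2 runs 5, rem=0, completes. Q0=[] Q1=[] Q2=[]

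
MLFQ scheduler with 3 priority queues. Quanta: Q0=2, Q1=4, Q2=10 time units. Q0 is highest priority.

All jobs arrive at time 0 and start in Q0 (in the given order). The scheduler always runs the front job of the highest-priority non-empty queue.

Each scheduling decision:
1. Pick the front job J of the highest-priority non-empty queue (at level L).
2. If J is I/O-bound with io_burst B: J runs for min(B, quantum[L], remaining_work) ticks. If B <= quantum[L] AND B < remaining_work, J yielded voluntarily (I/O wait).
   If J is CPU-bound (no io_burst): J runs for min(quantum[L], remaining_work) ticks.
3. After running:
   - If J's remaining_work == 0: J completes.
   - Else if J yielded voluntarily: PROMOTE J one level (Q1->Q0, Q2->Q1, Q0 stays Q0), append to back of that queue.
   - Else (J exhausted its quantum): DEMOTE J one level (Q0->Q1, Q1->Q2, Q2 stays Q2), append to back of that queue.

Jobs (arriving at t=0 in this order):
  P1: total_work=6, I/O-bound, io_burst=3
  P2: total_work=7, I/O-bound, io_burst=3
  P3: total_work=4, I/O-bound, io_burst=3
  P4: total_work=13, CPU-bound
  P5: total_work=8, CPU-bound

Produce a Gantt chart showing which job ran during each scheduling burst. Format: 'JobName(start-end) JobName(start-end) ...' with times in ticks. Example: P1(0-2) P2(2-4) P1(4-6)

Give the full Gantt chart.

Answer: P1(0-2) P2(2-4) P3(4-6) P4(6-8) P5(8-10) P1(10-13) P1(13-14) P2(14-17) P2(17-19) P3(19-21) P4(21-25) P5(25-29) P4(29-36) P5(36-38)

Derivation:
t=0-2: P1@Q0 runs 2, rem=4, quantum used, demote→Q1. Q0=[P2,P3,P4,P5] Q1=[P1] Q2=[]
t=2-4: P2@Q0 runs 2, rem=5, quantum used, demote→Q1. Q0=[P3,P4,P5] Q1=[P1,P2] Q2=[]
t=4-6: P3@Q0 runs 2, rem=2, quantum used, demote→Q1. Q0=[P4,P5] Q1=[P1,P2,P3] Q2=[]
t=6-8: P4@Q0 runs 2, rem=11, quantum used, demote→Q1. Q0=[P5] Q1=[P1,P2,P3,P4] Q2=[]
t=8-10: P5@Q0 runs 2, rem=6, quantum used, demote→Q1. Q0=[] Q1=[P1,P2,P3,P4,P5] Q2=[]
t=10-13: P1@Q1 runs 3, rem=1, I/O yield, promote→Q0. Q0=[P1] Q1=[P2,P3,P4,P5] Q2=[]
t=13-14: P1@Q0 runs 1, rem=0, completes. Q0=[] Q1=[P2,P3,P4,P5] Q2=[]
t=14-17: P2@Q1 runs 3, rem=2, I/O yield, promote→Q0. Q0=[P2] Q1=[P3,P4,P5] Q2=[]
t=17-19: P2@Q0 runs 2, rem=0, completes. Q0=[] Q1=[P3,P4,P5] Q2=[]
t=19-21: P3@Q1 runs 2, rem=0, completes. Q0=[] Q1=[P4,P5] Q2=[]
t=21-25: P4@Q1 runs 4, rem=7, quantum used, demote→Q2. Q0=[] Q1=[P5] Q2=[P4]
t=25-29: P5@Q1 runs 4, rem=2, quantum used, demote→Q2. Q0=[] Q1=[] Q2=[P4,P5]
t=29-36: P4@Q2 runs 7, rem=0, completes. Q0=[] Q1=[] Q2=[P5]
t=36-38: P5@Q2 runs 2, rem=0, completes. Q0=[] Q1=[] Q2=[]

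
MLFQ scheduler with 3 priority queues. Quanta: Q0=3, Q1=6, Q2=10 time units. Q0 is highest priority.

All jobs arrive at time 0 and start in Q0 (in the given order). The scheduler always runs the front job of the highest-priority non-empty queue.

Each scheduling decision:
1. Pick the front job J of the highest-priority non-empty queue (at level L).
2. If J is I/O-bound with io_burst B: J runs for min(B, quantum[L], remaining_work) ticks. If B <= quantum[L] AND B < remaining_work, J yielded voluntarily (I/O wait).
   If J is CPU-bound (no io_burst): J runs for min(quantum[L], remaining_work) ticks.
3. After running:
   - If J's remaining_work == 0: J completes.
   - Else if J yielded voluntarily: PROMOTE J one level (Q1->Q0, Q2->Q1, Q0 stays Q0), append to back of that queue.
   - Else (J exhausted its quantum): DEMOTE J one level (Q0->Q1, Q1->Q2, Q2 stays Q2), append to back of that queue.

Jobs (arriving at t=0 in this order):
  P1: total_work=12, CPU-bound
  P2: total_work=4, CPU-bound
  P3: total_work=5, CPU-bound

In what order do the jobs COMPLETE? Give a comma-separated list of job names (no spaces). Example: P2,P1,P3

t=0-3: P1@Q0 runs 3, rem=9, quantum used, demote→Q1. Q0=[P2,P3] Q1=[P1] Q2=[]
t=3-6: P2@Q0 runs 3, rem=1, quantum used, demote→Q1. Q0=[P3] Q1=[P1,P2] Q2=[]
t=6-9: P3@Q0 runs 3, rem=2, quantum used, demote→Q1. Q0=[] Q1=[P1,P2,P3] Q2=[]
t=9-15: P1@Q1 runs 6, rem=3, quantum used, demote→Q2. Q0=[] Q1=[P2,P3] Q2=[P1]
t=15-16: P2@Q1 runs 1, rem=0, completes. Q0=[] Q1=[P3] Q2=[P1]
t=16-18: P3@Q1 runs 2, rem=0, completes. Q0=[] Q1=[] Q2=[P1]
t=18-21: P1@Q2 runs 3, rem=0, completes. Q0=[] Q1=[] Q2=[]

Answer: P2,P3,P1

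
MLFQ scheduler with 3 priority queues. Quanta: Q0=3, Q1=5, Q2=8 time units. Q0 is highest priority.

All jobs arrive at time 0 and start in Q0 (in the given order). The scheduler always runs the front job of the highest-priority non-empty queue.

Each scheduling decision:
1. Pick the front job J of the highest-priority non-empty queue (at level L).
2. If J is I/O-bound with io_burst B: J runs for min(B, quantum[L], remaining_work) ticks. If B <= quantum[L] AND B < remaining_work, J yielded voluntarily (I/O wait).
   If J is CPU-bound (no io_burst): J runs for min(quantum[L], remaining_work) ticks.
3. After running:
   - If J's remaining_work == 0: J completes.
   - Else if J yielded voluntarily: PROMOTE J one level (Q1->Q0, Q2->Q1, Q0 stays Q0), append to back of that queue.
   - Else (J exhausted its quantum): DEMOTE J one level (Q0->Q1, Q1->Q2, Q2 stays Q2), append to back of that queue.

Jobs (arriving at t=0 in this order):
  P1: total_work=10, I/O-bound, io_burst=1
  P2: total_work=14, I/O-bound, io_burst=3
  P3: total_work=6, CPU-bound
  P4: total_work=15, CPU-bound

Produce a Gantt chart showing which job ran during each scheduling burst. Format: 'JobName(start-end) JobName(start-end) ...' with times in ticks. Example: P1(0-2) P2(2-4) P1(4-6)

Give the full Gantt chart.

t=0-1: P1@Q0 runs 1, rem=9, I/O yield, promote→Q0. Q0=[P2,P3,P4,P1] Q1=[] Q2=[]
t=1-4: P2@Q0 runs 3, rem=11, I/O yield, promote→Q0. Q0=[P3,P4,P1,P2] Q1=[] Q2=[]
t=4-7: P3@Q0 runs 3, rem=3, quantum used, demote→Q1. Q0=[P4,P1,P2] Q1=[P3] Q2=[]
t=7-10: P4@Q0 runs 3, rem=12, quantum used, demote→Q1. Q0=[P1,P2] Q1=[P3,P4] Q2=[]
t=10-11: P1@Q0 runs 1, rem=8, I/O yield, promote→Q0. Q0=[P2,P1] Q1=[P3,P4] Q2=[]
t=11-14: P2@Q0 runs 3, rem=8, I/O yield, promote→Q0. Q0=[P1,P2] Q1=[P3,P4] Q2=[]
t=14-15: P1@Q0 runs 1, rem=7, I/O yield, promote→Q0. Q0=[P2,P1] Q1=[P3,P4] Q2=[]
t=15-18: P2@Q0 runs 3, rem=5, I/O yield, promote→Q0. Q0=[P1,P2] Q1=[P3,P4] Q2=[]
t=18-19: P1@Q0 runs 1, rem=6, I/O yield, promote→Q0. Q0=[P2,P1] Q1=[P3,P4] Q2=[]
t=19-22: P2@Q0 runs 3, rem=2, I/O yield, promote→Q0. Q0=[P1,P2] Q1=[P3,P4] Q2=[]
t=22-23: P1@Q0 runs 1, rem=5, I/O yield, promote→Q0. Q0=[P2,P1] Q1=[P3,P4] Q2=[]
t=23-25: P2@Q0 runs 2, rem=0, completes. Q0=[P1] Q1=[P3,P4] Q2=[]
t=25-26: P1@Q0 runs 1, rem=4, I/O yield, promote→Q0. Q0=[P1] Q1=[P3,P4] Q2=[]
t=26-27: P1@Q0 runs 1, rem=3, I/O yield, promote→Q0. Q0=[P1] Q1=[P3,P4] Q2=[]
t=27-28: P1@Q0 runs 1, rem=2, I/O yield, promote→Q0. Q0=[P1] Q1=[P3,P4] Q2=[]
t=28-29: P1@Q0 runs 1, rem=1, I/O yield, promote→Q0. Q0=[P1] Q1=[P3,P4] Q2=[]
t=29-30: P1@Q0 runs 1, rem=0, completes. Q0=[] Q1=[P3,P4] Q2=[]
t=30-33: P3@Q1 runs 3, rem=0, completes. Q0=[] Q1=[P4] Q2=[]
t=33-38: P4@Q1 runs 5, rem=7, quantum used, demote→Q2. Q0=[] Q1=[] Q2=[P4]
t=38-45: P4@Q2 runs 7, rem=0, completes. Q0=[] Q1=[] Q2=[]

Answer: P1(0-1) P2(1-4) P3(4-7) P4(7-10) P1(10-11) P2(11-14) P1(14-15) P2(15-18) P1(18-19) P2(19-22) P1(22-23) P2(23-25) P1(25-26) P1(26-27) P1(27-28) P1(28-29) P1(29-30) P3(30-33) P4(33-38) P4(38-45)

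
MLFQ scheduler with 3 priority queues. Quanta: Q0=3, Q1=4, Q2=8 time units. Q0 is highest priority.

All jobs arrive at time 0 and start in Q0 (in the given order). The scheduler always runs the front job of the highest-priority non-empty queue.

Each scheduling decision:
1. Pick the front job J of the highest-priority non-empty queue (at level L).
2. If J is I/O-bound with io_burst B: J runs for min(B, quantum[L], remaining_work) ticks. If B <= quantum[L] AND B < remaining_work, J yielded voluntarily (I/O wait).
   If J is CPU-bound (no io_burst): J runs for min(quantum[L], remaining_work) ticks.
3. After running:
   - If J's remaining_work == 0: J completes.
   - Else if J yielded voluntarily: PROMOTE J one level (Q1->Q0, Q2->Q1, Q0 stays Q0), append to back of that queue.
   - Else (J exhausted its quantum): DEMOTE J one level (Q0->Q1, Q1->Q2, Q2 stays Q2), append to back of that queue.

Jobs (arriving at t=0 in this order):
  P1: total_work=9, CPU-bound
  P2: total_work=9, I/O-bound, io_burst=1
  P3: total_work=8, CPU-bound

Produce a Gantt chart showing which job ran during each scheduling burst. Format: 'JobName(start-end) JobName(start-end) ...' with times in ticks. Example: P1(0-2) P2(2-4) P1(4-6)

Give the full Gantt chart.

t=0-3: P1@Q0 runs 3, rem=6, quantum used, demote→Q1. Q0=[P2,P3] Q1=[P1] Q2=[]
t=3-4: P2@Q0 runs 1, rem=8, I/O yield, promote→Q0. Q0=[P3,P2] Q1=[P1] Q2=[]
t=4-7: P3@Q0 runs 3, rem=5, quantum used, demote→Q1. Q0=[P2] Q1=[P1,P3] Q2=[]
t=7-8: P2@Q0 runs 1, rem=7, I/O yield, promote→Q0. Q0=[P2] Q1=[P1,P3] Q2=[]
t=8-9: P2@Q0 runs 1, rem=6, I/O yield, promote→Q0. Q0=[P2] Q1=[P1,P3] Q2=[]
t=9-10: P2@Q0 runs 1, rem=5, I/O yield, promote→Q0. Q0=[P2] Q1=[P1,P3] Q2=[]
t=10-11: P2@Q0 runs 1, rem=4, I/O yield, promote→Q0. Q0=[P2] Q1=[P1,P3] Q2=[]
t=11-12: P2@Q0 runs 1, rem=3, I/O yield, promote→Q0. Q0=[P2] Q1=[P1,P3] Q2=[]
t=12-13: P2@Q0 runs 1, rem=2, I/O yield, promote→Q0. Q0=[P2] Q1=[P1,P3] Q2=[]
t=13-14: P2@Q0 runs 1, rem=1, I/O yield, promote→Q0. Q0=[P2] Q1=[P1,P3] Q2=[]
t=14-15: P2@Q0 runs 1, rem=0, completes. Q0=[] Q1=[P1,P3] Q2=[]
t=15-19: P1@Q1 runs 4, rem=2, quantum used, demote→Q2. Q0=[] Q1=[P3] Q2=[P1]
t=19-23: P3@Q1 runs 4, rem=1, quantum used, demote→Q2. Q0=[] Q1=[] Q2=[P1,P3]
t=23-25: P1@Q2 runs 2, rem=0, completes. Q0=[] Q1=[] Q2=[P3]
t=25-26: P3@Q2 runs 1, rem=0, completes. Q0=[] Q1=[] Q2=[]

Answer: P1(0-3) P2(3-4) P3(4-7) P2(7-8) P2(8-9) P2(9-10) P2(10-11) P2(11-12) P2(12-13) P2(13-14) P2(14-15) P1(15-19) P3(19-23) P1(23-25) P3(25-26)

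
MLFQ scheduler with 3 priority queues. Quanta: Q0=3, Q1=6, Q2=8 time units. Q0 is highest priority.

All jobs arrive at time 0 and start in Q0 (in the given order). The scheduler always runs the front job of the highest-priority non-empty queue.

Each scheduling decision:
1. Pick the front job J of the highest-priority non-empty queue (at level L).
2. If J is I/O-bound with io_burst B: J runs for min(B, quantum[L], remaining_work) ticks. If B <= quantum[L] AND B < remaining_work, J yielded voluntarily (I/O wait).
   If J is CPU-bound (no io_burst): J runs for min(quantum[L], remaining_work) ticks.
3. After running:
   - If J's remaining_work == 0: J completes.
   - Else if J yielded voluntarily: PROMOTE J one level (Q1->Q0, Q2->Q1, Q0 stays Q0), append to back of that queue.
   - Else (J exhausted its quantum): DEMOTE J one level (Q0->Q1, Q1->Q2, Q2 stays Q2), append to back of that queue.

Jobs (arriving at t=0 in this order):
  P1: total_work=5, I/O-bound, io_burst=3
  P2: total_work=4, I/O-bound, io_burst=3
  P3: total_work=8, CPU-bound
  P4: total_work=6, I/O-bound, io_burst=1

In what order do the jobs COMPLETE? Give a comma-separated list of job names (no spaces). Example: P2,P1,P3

t=0-3: P1@Q0 runs 3, rem=2, I/O yield, promote→Q0. Q0=[P2,P3,P4,P1] Q1=[] Q2=[]
t=3-6: P2@Q0 runs 3, rem=1, I/O yield, promote→Q0. Q0=[P3,P4,P1,P2] Q1=[] Q2=[]
t=6-9: P3@Q0 runs 3, rem=5, quantum used, demote→Q1. Q0=[P4,P1,P2] Q1=[P3] Q2=[]
t=9-10: P4@Q0 runs 1, rem=5, I/O yield, promote→Q0. Q0=[P1,P2,P4] Q1=[P3] Q2=[]
t=10-12: P1@Q0 runs 2, rem=0, completes. Q0=[P2,P4] Q1=[P3] Q2=[]
t=12-13: P2@Q0 runs 1, rem=0, completes. Q0=[P4] Q1=[P3] Q2=[]
t=13-14: P4@Q0 runs 1, rem=4, I/O yield, promote→Q0. Q0=[P4] Q1=[P3] Q2=[]
t=14-15: P4@Q0 runs 1, rem=3, I/O yield, promote→Q0. Q0=[P4] Q1=[P3] Q2=[]
t=15-16: P4@Q0 runs 1, rem=2, I/O yield, promote→Q0. Q0=[P4] Q1=[P3] Q2=[]
t=16-17: P4@Q0 runs 1, rem=1, I/O yield, promote→Q0. Q0=[P4] Q1=[P3] Q2=[]
t=17-18: P4@Q0 runs 1, rem=0, completes. Q0=[] Q1=[P3] Q2=[]
t=18-23: P3@Q1 runs 5, rem=0, completes. Q0=[] Q1=[] Q2=[]

Answer: P1,P2,P4,P3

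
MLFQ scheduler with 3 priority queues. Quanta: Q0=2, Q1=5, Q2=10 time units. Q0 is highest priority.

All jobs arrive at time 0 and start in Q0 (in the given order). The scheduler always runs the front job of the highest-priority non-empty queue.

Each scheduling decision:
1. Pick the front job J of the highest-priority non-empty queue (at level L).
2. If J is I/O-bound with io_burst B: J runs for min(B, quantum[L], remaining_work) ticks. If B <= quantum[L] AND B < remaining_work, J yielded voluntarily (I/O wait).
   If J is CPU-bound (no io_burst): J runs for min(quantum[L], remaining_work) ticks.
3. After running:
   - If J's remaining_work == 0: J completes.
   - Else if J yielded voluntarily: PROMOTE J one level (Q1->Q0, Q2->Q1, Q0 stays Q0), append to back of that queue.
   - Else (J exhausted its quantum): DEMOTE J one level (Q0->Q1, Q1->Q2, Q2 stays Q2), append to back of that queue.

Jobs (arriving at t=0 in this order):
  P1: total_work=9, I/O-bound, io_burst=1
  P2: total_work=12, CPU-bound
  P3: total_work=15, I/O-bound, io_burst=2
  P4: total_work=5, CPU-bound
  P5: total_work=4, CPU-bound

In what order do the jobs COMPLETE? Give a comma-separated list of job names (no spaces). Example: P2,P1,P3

t=0-1: P1@Q0 runs 1, rem=8, I/O yield, promote→Q0. Q0=[P2,P3,P4,P5,P1] Q1=[] Q2=[]
t=1-3: P2@Q0 runs 2, rem=10, quantum used, demote→Q1. Q0=[P3,P4,P5,P1] Q1=[P2] Q2=[]
t=3-5: P3@Q0 runs 2, rem=13, I/O yield, promote→Q0. Q0=[P4,P5,P1,P3] Q1=[P2] Q2=[]
t=5-7: P4@Q0 runs 2, rem=3, quantum used, demote→Q1. Q0=[P5,P1,P3] Q1=[P2,P4] Q2=[]
t=7-9: P5@Q0 runs 2, rem=2, quantum used, demote→Q1. Q0=[P1,P3] Q1=[P2,P4,P5] Q2=[]
t=9-10: P1@Q0 runs 1, rem=7, I/O yield, promote→Q0. Q0=[P3,P1] Q1=[P2,P4,P5] Q2=[]
t=10-12: P3@Q0 runs 2, rem=11, I/O yield, promote→Q0. Q0=[P1,P3] Q1=[P2,P4,P5] Q2=[]
t=12-13: P1@Q0 runs 1, rem=6, I/O yield, promote→Q0. Q0=[P3,P1] Q1=[P2,P4,P5] Q2=[]
t=13-15: P3@Q0 runs 2, rem=9, I/O yield, promote→Q0. Q0=[P1,P3] Q1=[P2,P4,P5] Q2=[]
t=15-16: P1@Q0 runs 1, rem=5, I/O yield, promote→Q0. Q0=[P3,P1] Q1=[P2,P4,P5] Q2=[]
t=16-18: P3@Q0 runs 2, rem=7, I/O yield, promote→Q0. Q0=[P1,P3] Q1=[P2,P4,P5] Q2=[]
t=18-19: P1@Q0 runs 1, rem=4, I/O yield, promote→Q0. Q0=[P3,P1] Q1=[P2,P4,P5] Q2=[]
t=19-21: P3@Q0 runs 2, rem=5, I/O yield, promote→Q0. Q0=[P1,P3] Q1=[P2,P4,P5] Q2=[]
t=21-22: P1@Q0 runs 1, rem=3, I/O yield, promote→Q0. Q0=[P3,P1] Q1=[P2,P4,P5] Q2=[]
t=22-24: P3@Q0 runs 2, rem=3, I/O yield, promote→Q0. Q0=[P1,P3] Q1=[P2,P4,P5] Q2=[]
t=24-25: P1@Q0 runs 1, rem=2, I/O yield, promote→Q0. Q0=[P3,P1] Q1=[P2,P4,P5] Q2=[]
t=25-27: P3@Q0 runs 2, rem=1, I/O yield, promote→Q0. Q0=[P1,P3] Q1=[P2,P4,P5] Q2=[]
t=27-28: P1@Q0 runs 1, rem=1, I/O yield, promote→Q0. Q0=[P3,P1] Q1=[P2,P4,P5] Q2=[]
t=28-29: P3@Q0 runs 1, rem=0, completes. Q0=[P1] Q1=[P2,P4,P5] Q2=[]
t=29-30: P1@Q0 runs 1, rem=0, completes. Q0=[] Q1=[P2,P4,P5] Q2=[]
t=30-35: P2@Q1 runs 5, rem=5, quantum used, demote→Q2. Q0=[] Q1=[P4,P5] Q2=[P2]
t=35-38: P4@Q1 runs 3, rem=0, completes. Q0=[] Q1=[P5] Q2=[P2]
t=38-40: P5@Q1 runs 2, rem=0, completes. Q0=[] Q1=[] Q2=[P2]
t=40-45: P2@Q2 runs 5, rem=0, completes. Q0=[] Q1=[] Q2=[]

Answer: P3,P1,P4,P5,P2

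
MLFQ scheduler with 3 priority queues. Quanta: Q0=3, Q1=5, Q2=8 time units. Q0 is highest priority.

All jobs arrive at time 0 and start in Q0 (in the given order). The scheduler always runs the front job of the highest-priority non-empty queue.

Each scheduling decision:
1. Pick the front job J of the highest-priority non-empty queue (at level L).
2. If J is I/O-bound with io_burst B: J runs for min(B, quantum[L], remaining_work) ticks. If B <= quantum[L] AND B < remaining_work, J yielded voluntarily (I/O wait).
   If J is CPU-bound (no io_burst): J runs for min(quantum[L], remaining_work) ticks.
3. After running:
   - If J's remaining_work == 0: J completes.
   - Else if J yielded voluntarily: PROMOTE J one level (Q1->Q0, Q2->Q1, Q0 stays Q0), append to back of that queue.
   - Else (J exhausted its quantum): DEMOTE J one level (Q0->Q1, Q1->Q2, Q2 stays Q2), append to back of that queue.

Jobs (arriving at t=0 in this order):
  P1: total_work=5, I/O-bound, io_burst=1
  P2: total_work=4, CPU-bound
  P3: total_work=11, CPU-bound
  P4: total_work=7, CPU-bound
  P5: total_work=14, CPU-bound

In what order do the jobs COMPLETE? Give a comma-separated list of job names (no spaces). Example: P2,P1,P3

Answer: P1,P2,P4,P3,P5

Derivation:
t=0-1: P1@Q0 runs 1, rem=4, I/O yield, promote→Q0. Q0=[P2,P3,P4,P5,P1] Q1=[] Q2=[]
t=1-4: P2@Q0 runs 3, rem=1, quantum used, demote→Q1. Q0=[P3,P4,P5,P1] Q1=[P2] Q2=[]
t=4-7: P3@Q0 runs 3, rem=8, quantum used, demote→Q1. Q0=[P4,P5,P1] Q1=[P2,P3] Q2=[]
t=7-10: P4@Q0 runs 3, rem=4, quantum used, demote→Q1. Q0=[P5,P1] Q1=[P2,P3,P4] Q2=[]
t=10-13: P5@Q0 runs 3, rem=11, quantum used, demote→Q1. Q0=[P1] Q1=[P2,P3,P4,P5] Q2=[]
t=13-14: P1@Q0 runs 1, rem=3, I/O yield, promote→Q0. Q0=[P1] Q1=[P2,P3,P4,P5] Q2=[]
t=14-15: P1@Q0 runs 1, rem=2, I/O yield, promote→Q0. Q0=[P1] Q1=[P2,P3,P4,P5] Q2=[]
t=15-16: P1@Q0 runs 1, rem=1, I/O yield, promote→Q0. Q0=[P1] Q1=[P2,P3,P4,P5] Q2=[]
t=16-17: P1@Q0 runs 1, rem=0, completes. Q0=[] Q1=[P2,P3,P4,P5] Q2=[]
t=17-18: P2@Q1 runs 1, rem=0, completes. Q0=[] Q1=[P3,P4,P5] Q2=[]
t=18-23: P3@Q1 runs 5, rem=3, quantum used, demote→Q2. Q0=[] Q1=[P4,P5] Q2=[P3]
t=23-27: P4@Q1 runs 4, rem=0, completes. Q0=[] Q1=[P5] Q2=[P3]
t=27-32: P5@Q1 runs 5, rem=6, quantum used, demote→Q2. Q0=[] Q1=[] Q2=[P3,P5]
t=32-35: P3@Q2 runs 3, rem=0, completes. Q0=[] Q1=[] Q2=[P5]
t=35-41: P5@Q2 runs 6, rem=0, completes. Q0=[] Q1=[] Q2=[]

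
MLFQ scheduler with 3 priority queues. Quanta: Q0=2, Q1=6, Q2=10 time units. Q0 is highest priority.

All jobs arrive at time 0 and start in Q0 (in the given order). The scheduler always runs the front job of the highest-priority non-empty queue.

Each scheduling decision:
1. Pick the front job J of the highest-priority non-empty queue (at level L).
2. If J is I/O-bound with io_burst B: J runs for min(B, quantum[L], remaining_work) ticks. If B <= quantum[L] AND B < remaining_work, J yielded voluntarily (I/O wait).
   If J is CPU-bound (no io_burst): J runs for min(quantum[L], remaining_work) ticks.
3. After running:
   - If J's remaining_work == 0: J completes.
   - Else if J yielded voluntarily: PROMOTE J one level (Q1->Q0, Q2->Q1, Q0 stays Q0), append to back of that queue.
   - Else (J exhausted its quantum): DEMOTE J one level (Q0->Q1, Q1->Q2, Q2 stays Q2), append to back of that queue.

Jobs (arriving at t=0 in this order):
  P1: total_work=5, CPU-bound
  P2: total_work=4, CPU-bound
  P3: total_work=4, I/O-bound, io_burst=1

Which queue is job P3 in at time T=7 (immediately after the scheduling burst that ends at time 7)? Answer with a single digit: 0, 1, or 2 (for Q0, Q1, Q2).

t=0-2: P1@Q0 runs 2, rem=3, quantum used, demote→Q1. Q0=[P2,P3] Q1=[P1] Q2=[]
t=2-4: P2@Q0 runs 2, rem=2, quantum used, demote→Q1. Q0=[P3] Q1=[P1,P2] Q2=[]
t=4-5: P3@Q0 runs 1, rem=3, I/O yield, promote→Q0. Q0=[P3] Q1=[P1,P2] Q2=[]
t=5-6: P3@Q0 runs 1, rem=2, I/O yield, promote→Q0. Q0=[P3] Q1=[P1,P2] Q2=[]
t=6-7: P3@Q0 runs 1, rem=1, I/O yield, promote→Q0. Q0=[P3] Q1=[P1,P2] Q2=[]
t=7-8: P3@Q0 runs 1, rem=0, completes. Q0=[] Q1=[P1,P2] Q2=[]
t=8-11: P1@Q1 runs 3, rem=0, completes. Q0=[] Q1=[P2] Q2=[]
t=11-13: P2@Q1 runs 2, rem=0, completes. Q0=[] Q1=[] Q2=[]

Answer: 0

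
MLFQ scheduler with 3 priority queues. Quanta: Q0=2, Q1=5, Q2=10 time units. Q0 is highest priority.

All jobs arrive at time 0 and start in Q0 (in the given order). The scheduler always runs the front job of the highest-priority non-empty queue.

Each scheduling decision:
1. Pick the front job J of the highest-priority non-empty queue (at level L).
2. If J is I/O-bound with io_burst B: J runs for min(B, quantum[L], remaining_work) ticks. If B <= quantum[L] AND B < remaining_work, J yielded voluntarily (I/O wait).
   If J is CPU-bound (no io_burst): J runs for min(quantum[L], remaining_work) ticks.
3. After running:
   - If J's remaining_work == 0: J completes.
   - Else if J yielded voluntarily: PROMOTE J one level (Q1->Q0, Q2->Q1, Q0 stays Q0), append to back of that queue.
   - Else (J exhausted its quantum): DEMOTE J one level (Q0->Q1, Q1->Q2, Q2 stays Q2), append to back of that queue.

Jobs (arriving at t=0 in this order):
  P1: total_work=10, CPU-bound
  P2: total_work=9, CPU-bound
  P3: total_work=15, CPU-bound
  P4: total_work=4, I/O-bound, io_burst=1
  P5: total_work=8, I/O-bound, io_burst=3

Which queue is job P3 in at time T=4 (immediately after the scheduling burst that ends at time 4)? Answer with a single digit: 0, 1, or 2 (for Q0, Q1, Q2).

Answer: 0

Derivation:
t=0-2: P1@Q0 runs 2, rem=8, quantum used, demote→Q1. Q0=[P2,P3,P4,P5] Q1=[P1] Q2=[]
t=2-4: P2@Q0 runs 2, rem=7, quantum used, demote→Q1. Q0=[P3,P4,P5] Q1=[P1,P2] Q2=[]
t=4-6: P3@Q0 runs 2, rem=13, quantum used, demote→Q1. Q0=[P4,P5] Q1=[P1,P2,P3] Q2=[]
t=6-7: P4@Q0 runs 1, rem=3, I/O yield, promote→Q0. Q0=[P5,P4] Q1=[P1,P2,P3] Q2=[]
t=7-9: P5@Q0 runs 2, rem=6, quantum used, demote→Q1. Q0=[P4] Q1=[P1,P2,P3,P5] Q2=[]
t=9-10: P4@Q0 runs 1, rem=2, I/O yield, promote→Q0. Q0=[P4] Q1=[P1,P2,P3,P5] Q2=[]
t=10-11: P4@Q0 runs 1, rem=1, I/O yield, promote→Q0. Q0=[P4] Q1=[P1,P2,P3,P5] Q2=[]
t=11-12: P4@Q0 runs 1, rem=0, completes. Q0=[] Q1=[P1,P2,P3,P5] Q2=[]
t=12-17: P1@Q1 runs 5, rem=3, quantum used, demote→Q2. Q0=[] Q1=[P2,P3,P5] Q2=[P1]
t=17-22: P2@Q1 runs 5, rem=2, quantum used, demote→Q2. Q0=[] Q1=[P3,P5] Q2=[P1,P2]
t=22-27: P3@Q1 runs 5, rem=8, quantum used, demote→Q2. Q0=[] Q1=[P5] Q2=[P1,P2,P3]
t=27-30: P5@Q1 runs 3, rem=3, I/O yield, promote→Q0. Q0=[P5] Q1=[] Q2=[P1,P2,P3]
t=30-32: P5@Q0 runs 2, rem=1, quantum used, demote→Q1. Q0=[] Q1=[P5] Q2=[P1,P2,P3]
t=32-33: P5@Q1 runs 1, rem=0, completes. Q0=[] Q1=[] Q2=[P1,P2,P3]
t=33-36: P1@Q2 runs 3, rem=0, completes. Q0=[] Q1=[] Q2=[P2,P3]
t=36-38: P2@Q2 runs 2, rem=0, completes. Q0=[] Q1=[] Q2=[P3]
t=38-46: P3@Q2 runs 8, rem=0, completes. Q0=[] Q1=[] Q2=[]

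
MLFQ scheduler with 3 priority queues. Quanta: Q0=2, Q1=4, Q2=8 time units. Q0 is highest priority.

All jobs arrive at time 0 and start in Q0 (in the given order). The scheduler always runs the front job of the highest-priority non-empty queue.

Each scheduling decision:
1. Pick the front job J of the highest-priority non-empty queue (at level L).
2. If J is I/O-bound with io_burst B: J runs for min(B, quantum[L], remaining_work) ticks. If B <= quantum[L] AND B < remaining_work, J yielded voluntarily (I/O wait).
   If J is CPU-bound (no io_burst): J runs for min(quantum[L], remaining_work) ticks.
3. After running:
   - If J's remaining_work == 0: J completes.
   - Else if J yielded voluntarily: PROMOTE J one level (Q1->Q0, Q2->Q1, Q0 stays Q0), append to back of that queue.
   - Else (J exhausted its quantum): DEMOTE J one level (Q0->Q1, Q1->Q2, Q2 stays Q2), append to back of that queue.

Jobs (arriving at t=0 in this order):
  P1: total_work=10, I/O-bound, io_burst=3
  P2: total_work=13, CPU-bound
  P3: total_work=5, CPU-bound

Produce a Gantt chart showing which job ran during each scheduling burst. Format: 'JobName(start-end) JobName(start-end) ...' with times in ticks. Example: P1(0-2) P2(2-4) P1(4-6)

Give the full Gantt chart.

Answer: P1(0-2) P2(2-4) P3(4-6) P1(6-9) P1(9-11) P2(11-15) P3(15-18) P1(18-21) P2(21-28)

Derivation:
t=0-2: P1@Q0 runs 2, rem=8, quantum used, demote→Q1. Q0=[P2,P3] Q1=[P1] Q2=[]
t=2-4: P2@Q0 runs 2, rem=11, quantum used, demote→Q1. Q0=[P3] Q1=[P1,P2] Q2=[]
t=4-6: P3@Q0 runs 2, rem=3, quantum used, demote→Q1. Q0=[] Q1=[P1,P2,P3] Q2=[]
t=6-9: P1@Q1 runs 3, rem=5, I/O yield, promote→Q0. Q0=[P1] Q1=[P2,P3] Q2=[]
t=9-11: P1@Q0 runs 2, rem=3, quantum used, demote→Q1. Q0=[] Q1=[P2,P3,P1] Q2=[]
t=11-15: P2@Q1 runs 4, rem=7, quantum used, demote→Q2. Q0=[] Q1=[P3,P1] Q2=[P2]
t=15-18: P3@Q1 runs 3, rem=0, completes. Q0=[] Q1=[P1] Q2=[P2]
t=18-21: P1@Q1 runs 3, rem=0, completes. Q0=[] Q1=[] Q2=[P2]
t=21-28: P2@Q2 runs 7, rem=0, completes. Q0=[] Q1=[] Q2=[]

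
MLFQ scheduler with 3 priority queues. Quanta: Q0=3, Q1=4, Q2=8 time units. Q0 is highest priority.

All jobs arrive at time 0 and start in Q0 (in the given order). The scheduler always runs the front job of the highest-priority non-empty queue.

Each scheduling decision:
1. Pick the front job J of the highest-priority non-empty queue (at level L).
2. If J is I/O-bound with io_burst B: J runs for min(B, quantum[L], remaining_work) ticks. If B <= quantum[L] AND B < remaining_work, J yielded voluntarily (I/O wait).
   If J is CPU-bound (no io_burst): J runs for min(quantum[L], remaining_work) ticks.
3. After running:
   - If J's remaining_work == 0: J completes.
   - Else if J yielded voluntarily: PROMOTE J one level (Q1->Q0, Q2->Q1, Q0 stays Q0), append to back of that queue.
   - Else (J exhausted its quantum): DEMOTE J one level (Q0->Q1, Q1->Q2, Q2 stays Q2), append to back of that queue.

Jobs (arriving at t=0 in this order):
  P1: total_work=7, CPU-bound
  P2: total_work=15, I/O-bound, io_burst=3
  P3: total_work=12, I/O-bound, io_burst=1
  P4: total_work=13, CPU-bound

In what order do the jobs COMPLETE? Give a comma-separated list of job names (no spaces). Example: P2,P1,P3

t=0-3: P1@Q0 runs 3, rem=4, quantum used, demote→Q1. Q0=[P2,P3,P4] Q1=[P1] Q2=[]
t=3-6: P2@Q0 runs 3, rem=12, I/O yield, promote→Q0. Q0=[P3,P4,P2] Q1=[P1] Q2=[]
t=6-7: P3@Q0 runs 1, rem=11, I/O yield, promote→Q0. Q0=[P4,P2,P3] Q1=[P1] Q2=[]
t=7-10: P4@Q0 runs 3, rem=10, quantum used, demote→Q1. Q0=[P2,P3] Q1=[P1,P4] Q2=[]
t=10-13: P2@Q0 runs 3, rem=9, I/O yield, promote→Q0. Q0=[P3,P2] Q1=[P1,P4] Q2=[]
t=13-14: P3@Q0 runs 1, rem=10, I/O yield, promote→Q0. Q0=[P2,P3] Q1=[P1,P4] Q2=[]
t=14-17: P2@Q0 runs 3, rem=6, I/O yield, promote→Q0. Q0=[P3,P2] Q1=[P1,P4] Q2=[]
t=17-18: P3@Q0 runs 1, rem=9, I/O yield, promote→Q0. Q0=[P2,P3] Q1=[P1,P4] Q2=[]
t=18-21: P2@Q0 runs 3, rem=3, I/O yield, promote→Q0. Q0=[P3,P2] Q1=[P1,P4] Q2=[]
t=21-22: P3@Q0 runs 1, rem=8, I/O yield, promote→Q0. Q0=[P2,P3] Q1=[P1,P4] Q2=[]
t=22-25: P2@Q0 runs 3, rem=0, completes. Q0=[P3] Q1=[P1,P4] Q2=[]
t=25-26: P3@Q0 runs 1, rem=7, I/O yield, promote→Q0. Q0=[P3] Q1=[P1,P4] Q2=[]
t=26-27: P3@Q0 runs 1, rem=6, I/O yield, promote→Q0. Q0=[P3] Q1=[P1,P4] Q2=[]
t=27-28: P3@Q0 runs 1, rem=5, I/O yield, promote→Q0. Q0=[P3] Q1=[P1,P4] Q2=[]
t=28-29: P3@Q0 runs 1, rem=4, I/O yield, promote→Q0. Q0=[P3] Q1=[P1,P4] Q2=[]
t=29-30: P3@Q0 runs 1, rem=3, I/O yield, promote→Q0. Q0=[P3] Q1=[P1,P4] Q2=[]
t=30-31: P3@Q0 runs 1, rem=2, I/O yield, promote→Q0. Q0=[P3] Q1=[P1,P4] Q2=[]
t=31-32: P3@Q0 runs 1, rem=1, I/O yield, promote→Q0. Q0=[P3] Q1=[P1,P4] Q2=[]
t=32-33: P3@Q0 runs 1, rem=0, completes. Q0=[] Q1=[P1,P4] Q2=[]
t=33-37: P1@Q1 runs 4, rem=0, completes. Q0=[] Q1=[P4] Q2=[]
t=37-41: P4@Q1 runs 4, rem=6, quantum used, demote→Q2. Q0=[] Q1=[] Q2=[P4]
t=41-47: P4@Q2 runs 6, rem=0, completes. Q0=[] Q1=[] Q2=[]

Answer: P2,P3,P1,P4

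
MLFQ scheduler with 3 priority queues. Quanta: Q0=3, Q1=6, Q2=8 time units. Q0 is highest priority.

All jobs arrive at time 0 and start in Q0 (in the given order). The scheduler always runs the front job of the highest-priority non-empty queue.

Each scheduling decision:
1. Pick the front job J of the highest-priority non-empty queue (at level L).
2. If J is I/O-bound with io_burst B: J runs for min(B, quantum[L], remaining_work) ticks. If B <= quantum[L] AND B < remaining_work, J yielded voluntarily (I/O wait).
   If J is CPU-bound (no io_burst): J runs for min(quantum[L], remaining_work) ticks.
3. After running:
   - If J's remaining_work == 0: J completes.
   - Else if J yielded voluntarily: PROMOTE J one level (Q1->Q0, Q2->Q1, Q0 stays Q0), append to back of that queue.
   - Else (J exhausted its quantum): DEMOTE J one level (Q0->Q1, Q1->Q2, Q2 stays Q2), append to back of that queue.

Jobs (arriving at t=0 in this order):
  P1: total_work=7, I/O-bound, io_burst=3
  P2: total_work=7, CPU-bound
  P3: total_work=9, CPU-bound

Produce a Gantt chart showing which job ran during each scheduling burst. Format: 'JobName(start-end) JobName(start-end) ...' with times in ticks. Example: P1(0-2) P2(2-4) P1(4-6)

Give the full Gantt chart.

Answer: P1(0-3) P2(3-6) P3(6-9) P1(9-12) P1(12-13) P2(13-17) P3(17-23)

Derivation:
t=0-3: P1@Q0 runs 3, rem=4, I/O yield, promote→Q0. Q0=[P2,P3,P1] Q1=[] Q2=[]
t=3-6: P2@Q0 runs 3, rem=4, quantum used, demote→Q1. Q0=[P3,P1] Q1=[P2] Q2=[]
t=6-9: P3@Q0 runs 3, rem=6, quantum used, demote→Q1. Q0=[P1] Q1=[P2,P3] Q2=[]
t=9-12: P1@Q0 runs 3, rem=1, I/O yield, promote→Q0. Q0=[P1] Q1=[P2,P3] Q2=[]
t=12-13: P1@Q0 runs 1, rem=0, completes. Q0=[] Q1=[P2,P3] Q2=[]
t=13-17: P2@Q1 runs 4, rem=0, completes. Q0=[] Q1=[P3] Q2=[]
t=17-23: P3@Q1 runs 6, rem=0, completes. Q0=[] Q1=[] Q2=[]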